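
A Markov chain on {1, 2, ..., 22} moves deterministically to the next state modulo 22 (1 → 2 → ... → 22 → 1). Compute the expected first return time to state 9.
E[T_9 | X_0 = 9] = 22

The chain cycles deterministically, so starting at state 9 it returns in exactly 22 steps. Equivalently, the stationary distribution is uniform π_j = 1/22 for every state j, so by Kac's formula E[T_9] = 1/π_9 = 22.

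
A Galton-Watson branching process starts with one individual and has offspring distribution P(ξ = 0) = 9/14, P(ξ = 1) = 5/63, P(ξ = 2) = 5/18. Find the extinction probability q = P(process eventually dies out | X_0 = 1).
q = 1

Mean offspring μ = 0·9/14 + 1·5/63 + 2·5/18 = 40/63 ≤ 1. For μ ≤ 1 with offspring not concentrated at 1, the Galton-Watson process goes extinct almost surely, so q = 1.
(Algebraic check: The pgf is f(s) = 9/14 + 5/63·s + 5/18·s². The extinction probability q is the smallest fixed point of f in [0, 1]. Setting s = f(s):
  5/18·s² + (5/63 − 1)·s + 9/14 = 0
  5/18·s² − (9/14 + 5/18)·s + 9/14 = 0
which factors as (s − 1)·(5/18·s − 9/14) = 0, giving roots s = 1 and s = (9/14)/(5/18) = 81/35. Since 81/35 ≥ 1, the smallest root in [0, 1] is s = 1.)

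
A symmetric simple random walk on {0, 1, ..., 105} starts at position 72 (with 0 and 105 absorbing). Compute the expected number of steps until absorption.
E[τ | X_0 = 72] = 2376

Let v_k = E[τ | X_0 = k]. Boundary: v_0 = v_105 = 0. Recurrence: v_k = 1 + (v_{k-1} + v_{k+1})/2 for 1 ≤ k ≤ 104. The particular solution to v_k − (v_{k-1} + v_{k+1})/2 = 1 is v_k = −k^2. Adding homogeneous solution A + B k and matching boundaries gives v_k = k (105 − k). Substituting k = 72: v_72 = 72 · 33 = 2376.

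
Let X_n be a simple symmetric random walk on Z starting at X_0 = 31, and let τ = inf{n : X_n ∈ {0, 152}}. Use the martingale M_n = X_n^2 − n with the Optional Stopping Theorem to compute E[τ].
E[τ] = 3751

M_n = X_n^2 − n is a martingale (since E[X_{n+1}^2 | F_n] = X_n^2 + 1). By OST (τ has finite mean in a bounded region), E[M_τ] = E[M_0] = X_0^2 − 0 = 31^2 = 961. Also E[M_τ] = E[X_τ^2] − E[τ]. The walk exits at 0 or 152, with P(hit 152 first) = 31/152, so E[X_τ^2] = 152^2 · 31/152 + 0 = 4712. Thus E[τ] = E[X_τ^2] − E[M_τ] = 4712 − 961 = 3751 = 31(152 − 31) = 3751.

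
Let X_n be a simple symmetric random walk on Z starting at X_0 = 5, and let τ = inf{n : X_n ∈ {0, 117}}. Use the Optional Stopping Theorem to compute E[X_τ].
E[X_τ] = 5

X_n is a martingale and τ is a bounded-mean stopping time (indeed τ is finite a.s. with bounded expectation since the walk is in a bounded region). By the OST, E[X_τ] = E[X_0] = 5. Equivalently: E[X_τ] = 117 · P(hit 117 first) + 0 · P(hit 0 first) = 117 · (5/117) = 5.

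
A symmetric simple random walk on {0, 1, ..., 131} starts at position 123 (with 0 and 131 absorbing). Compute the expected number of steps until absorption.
E[τ | X_0 = 123] = 984

Let v_k = E[τ | X_0 = k]. Boundary: v_0 = v_131 = 0. Recurrence: v_k = 1 + (v_{k-1} + v_{k+1})/2 for 1 ≤ k ≤ 130. The particular solution to v_k − (v_{k-1} + v_{k+1})/2 = 1 is v_k = −k^2. Adding homogeneous solution A + B k and matching boundaries gives v_k = k (131 − k). Substituting k = 123: v_123 = 123 · 8 = 984.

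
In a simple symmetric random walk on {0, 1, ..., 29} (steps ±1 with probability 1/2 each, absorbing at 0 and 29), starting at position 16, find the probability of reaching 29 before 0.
P(hit 29 before 0) = 16/29

Let u_k = P(hit 29 before 0 | start at k). Then u_0 = 0, u_29 = 1, and u_k = u_{k-1}/2 + u_{k+1}/2 for 1 ≤ k ≤ 28. This harmonic recurrence is solved by u_k = k/29, giving u_16 = 16/29.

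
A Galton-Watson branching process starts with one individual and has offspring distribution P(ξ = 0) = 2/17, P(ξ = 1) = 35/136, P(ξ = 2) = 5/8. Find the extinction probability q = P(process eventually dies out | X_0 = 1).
q = 16/85

The pgf is f(s) = 2/17 + 35/136·s + 5/8·s². The extinction probability q is the smallest fixed point of f in [0, 1]. Setting s = f(s):
  5/8·s² + (35/136 − 1)·s + 2/17 = 0
  5/8·s² − (2/17 + 5/8)·s + 2/17 = 0
which factors as (s − 1)·(5/8·s − 2/17) = 0, giving roots s = 1 and s = (2/17)/(5/8) = 16/85.
Mean offspring μ = 35/136 + 2·5/8 = 205/136 > 1 (supercritical), so q < 1. The extinction probability is the smaller root: q = (2/17)/(5/8) = 16/85.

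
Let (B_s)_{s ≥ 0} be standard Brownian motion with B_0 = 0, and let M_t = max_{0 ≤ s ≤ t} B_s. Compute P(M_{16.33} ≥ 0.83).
P(M_{16.33} ≥ 0.83) = 2·P(B_{16.33} ≥ 0.83) = 2(1 − Φ(0.83/√16.33)) ≈ 0.8373

By the reflection principle for Brownian motion, P(M_t ≥ a) = 2 · P(B_t ≥ a) for a ≥ 0. Since B_t ~ N(0, t), P(B_t ≥ 0.83) = 1 − Φ(0.83/√t) = 1 − Φ(0.83/√16.33) = 1 − Φ(0.2054). So
  P(M_{16.33} ≥ 0.83) = 2(1 − Φ(0.2054)) ≈ 0.8373.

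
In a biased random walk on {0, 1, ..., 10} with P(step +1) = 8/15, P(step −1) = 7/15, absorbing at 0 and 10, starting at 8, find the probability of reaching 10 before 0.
P(hit 10 before 0) = (1 − (7/8)^8) / (1 − (7/8)^10) = 46986304/52751105

Let u_k denote P(reach 10 before 0 | start at k). Boundary: u_0 = 0, u_10 = 1. Recurrence: u_k = 8/15·u_{k+1} + 7/15·u_{k-1} for 1 ≤ k ≤ 9. Try u_k = A + B·r^k with r = q/p = (7/15)/(8/15) = 7/8. Substitution satisfies the recurrence; boundary conditions give:
  u_k = (1 − r^k) / (1 − r^N) = (1 − (7/8)^8) / (1 − (7/8)^10) = 46986304/52751105.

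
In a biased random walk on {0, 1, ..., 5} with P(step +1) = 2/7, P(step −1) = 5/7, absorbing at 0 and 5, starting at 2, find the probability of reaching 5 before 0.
P(hit 5 before 0) = (1 − (5/2)^2) / (1 − (5/2)^5) = 56/1031

Let u_k denote P(reach 5 before 0 | start at k). Boundary: u_0 = 0, u_5 = 1. Recurrence: u_k = 2/7·u_{k+1} + 5/7·u_{k-1} for 1 ≤ k ≤ 4. Try u_k = A + B·r^k with r = q/p = (5/7)/(2/7) = 5/2. Substitution satisfies the recurrence; boundary conditions give:
  u_k = (1 − r^k) / (1 − r^N) = (1 − (5/2)^2) / (1 − (5/2)^5) = 56/1031.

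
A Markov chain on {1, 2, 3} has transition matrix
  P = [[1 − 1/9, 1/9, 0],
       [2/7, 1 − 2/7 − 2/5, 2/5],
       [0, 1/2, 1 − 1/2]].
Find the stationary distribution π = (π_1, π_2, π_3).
π = (10/17, 35/153, 28/153)

This is a birth-death chain on three states, which satisfies detailed balance: π_1 · P_{12} = π_2 · P_{21} and π_2 · P_{23} = π_3 · P_{32}.
From π_1 · 1/9 = π_2 · 2/7: π_2/π_1 = (1/9)/(2/7) = 7/18.
From π_2 · 2/5 = π_3 · 1/2: π_3/π_2 = (2/5)/(1/2) = 4/5.
Take π_1 proportional to 1; then unnormalized π = (1, 7/18, 14/45). Normalize by dividing by the sum 17/10:
  π = (10/17, 35/153, 28/153).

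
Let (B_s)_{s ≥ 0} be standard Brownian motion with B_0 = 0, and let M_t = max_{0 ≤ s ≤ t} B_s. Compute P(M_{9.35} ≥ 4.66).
P(M_{9.35} ≥ 4.66) = 2·P(B_{9.35} ≥ 4.66) = 2(1 − Φ(4.66/√9.35)) ≈ 0.1275

By the reflection principle for Brownian motion, P(M_t ≥ a) = 2 · P(B_t ≥ a) for a ≥ 0. Since B_t ~ N(0, t), P(B_t ≥ 4.66) = 1 − Φ(4.66/√t) = 1 − Φ(4.66/√9.35) = 1 − Φ(1.5240). So
  P(M_{9.35} ≥ 4.66) = 2(1 − Φ(1.5240)) ≈ 0.1275.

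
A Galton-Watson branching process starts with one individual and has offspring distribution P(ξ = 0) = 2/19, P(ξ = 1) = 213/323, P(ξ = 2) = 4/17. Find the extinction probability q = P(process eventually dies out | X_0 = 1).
q = 17/38

The pgf is f(s) = 2/19 + 213/323·s + 4/17·s². The extinction probability q is the smallest fixed point of f in [0, 1]. Setting s = f(s):
  4/17·s² + (213/323 − 1)·s + 2/19 = 0
  4/17·s² − (2/19 + 4/17)·s + 2/19 = 0
which factors as (s − 1)·(4/17·s − 2/19) = 0, giving roots s = 1 and s = (2/19)/(4/17) = 17/38.
Mean offspring μ = 213/323 + 2·4/17 = 365/323 > 1 (supercritical), so q < 1. The extinction probability is the smaller root: q = (2/19)/(4/17) = 17/38.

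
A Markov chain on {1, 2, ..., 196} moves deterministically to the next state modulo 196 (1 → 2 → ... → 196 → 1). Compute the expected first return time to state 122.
E[T_122 | X_0 = 122] = 196

The chain cycles deterministically, so starting at state 122 it returns in exactly 196 steps. Equivalently, the stationary distribution is uniform π_j = 1/196 for every state j, so by Kac's formula E[T_122] = 1/π_122 = 196.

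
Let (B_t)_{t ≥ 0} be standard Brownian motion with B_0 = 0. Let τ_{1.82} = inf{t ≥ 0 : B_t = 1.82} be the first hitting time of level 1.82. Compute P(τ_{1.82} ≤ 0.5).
P(τ_{1.82} ≤ 0.5) = 2(1 − Φ(1.82/√0.5)) = 2(1 − Φ(2.5739)) ≈ 0.0101

By the reflection principle for standard BM, P(τ_b ≤ t) = 2 · P(B_t ≥ b). Since B_t ~ N(0, t), P(B_t ≥ 1.82) = 1 − Φ(1.82/√t) = 1 − Φ(1.82/√0.5) = 1 − Φ(2.5739) ≈ 0.00503. Doubling: P(τ_{1.82} ≤ 0.5) ≈ 2 · 0.00503 = 0.01006 ≈ 0.0101.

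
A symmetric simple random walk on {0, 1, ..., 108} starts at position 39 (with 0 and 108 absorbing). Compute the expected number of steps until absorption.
E[τ | X_0 = 39] = 2691

Let v_k = E[τ | X_0 = k]. Boundary: v_0 = v_108 = 0. Recurrence: v_k = 1 + (v_{k-1} + v_{k+1})/2 for 1 ≤ k ≤ 107. The particular solution to v_k − (v_{k-1} + v_{k+1})/2 = 1 is v_k = −k^2. Adding homogeneous solution A + B k and matching boundaries gives v_k = k (108 − k). Substituting k = 39: v_39 = 39 · 69 = 2691.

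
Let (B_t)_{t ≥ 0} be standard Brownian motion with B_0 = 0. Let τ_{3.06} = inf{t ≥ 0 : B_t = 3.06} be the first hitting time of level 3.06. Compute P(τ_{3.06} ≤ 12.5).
P(τ_{3.06} ≤ 12.5) = 2(1 − Φ(3.06/√12.5)) = 2(1 − Φ(0.8655)) ≈ 0.3868

By the reflection principle for standard BM, P(τ_b ≤ t) = 2 · P(B_t ≥ b). Since B_t ~ N(0, t), P(B_t ≥ 3.06) = 1 − Φ(3.06/√t) = 1 − Φ(3.06/√12.5) = 1 − Φ(0.8655) ≈ 0.19338. Doubling: P(τ_{3.06} ≤ 12.5) ≈ 2 · 0.19338 = 0.38676 ≈ 0.3868.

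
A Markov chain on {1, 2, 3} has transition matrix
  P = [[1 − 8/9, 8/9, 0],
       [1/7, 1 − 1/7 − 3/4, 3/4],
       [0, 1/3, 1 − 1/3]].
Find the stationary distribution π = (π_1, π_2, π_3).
π = (9/191, 56/191, 126/191)

This is a birth-death chain on three states, which satisfies detailed balance: π_1 · P_{12} = π_2 · P_{21} and π_2 · P_{23} = π_3 · P_{32}.
From π_1 · 8/9 = π_2 · 1/7: π_2/π_1 = (8/9)/(1/7) = 56/9.
From π_2 · 3/4 = π_3 · 1/3: π_3/π_2 = (3/4)/(1/3) = 9/4.
Take π_1 proportional to 1; then unnormalized π = (1, 56/9, 14). Normalize by dividing by the sum 191/9:
  π = (9/191, 56/191, 126/191).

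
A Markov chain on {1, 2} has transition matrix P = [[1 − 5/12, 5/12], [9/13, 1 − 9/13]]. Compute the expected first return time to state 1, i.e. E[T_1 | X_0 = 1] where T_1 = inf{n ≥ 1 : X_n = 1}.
E[T_1 | X_0 = 1] = 1/π_1 = 173/108

For an irreducible recurrent Markov chain with stationary distribution π, E[T_i | X_0 = i] = 1/π_i (Kac's formula). Here π_1 = (9/13)/(5/12 + 9/13) = (9/13)/(173/156) = 108/173, so E[T_1 | X_0 = 1] = 1/π_1 = (5/12 + 9/13)/(9/13) = (173/156)/(9/13) = 173/108.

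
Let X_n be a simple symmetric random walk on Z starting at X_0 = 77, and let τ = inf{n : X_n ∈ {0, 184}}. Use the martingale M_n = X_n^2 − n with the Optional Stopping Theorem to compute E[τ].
E[τ] = 8239

M_n = X_n^2 − n is a martingale (since E[X_{n+1}^2 | F_n] = X_n^2 + 1). By OST (τ has finite mean in a bounded region), E[M_τ] = E[M_0] = X_0^2 − 0 = 77^2 = 5929. Also E[M_τ] = E[X_τ^2] − E[τ]. The walk exits at 0 or 184, with P(hit 184 first) = 77/184, so E[X_τ^2] = 184^2 · 77/184 + 0 = 14168. Thus E[τ] = E[X_τ^2] − E[M_τ] = 14168 − 5929 = 8239 = 77(184 − 77) = 8239.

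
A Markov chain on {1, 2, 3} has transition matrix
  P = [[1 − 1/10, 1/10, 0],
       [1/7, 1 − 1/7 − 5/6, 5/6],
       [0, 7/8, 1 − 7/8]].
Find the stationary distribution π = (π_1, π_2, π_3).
π = (30/71, 21/71, 20/71)

This is a birth-death chain on three states, which satisfies detailed balance: π_1 · P_{12} = π_2 · P_{21} and π_2 · P_{23} = π_3 · P_{32}.
From π_1 · 1/10 = π_2 · 1/7: π_2/π_1 = (1/10)/(1/7) = 7/10.
From π_2 · 5/6 = π_3 · 7/8: π_3/π_2 = (5/6)/(7/8) = 20/21.
Take π_1 proportional to 1; then unnormalized π = (1, 7/10, 2/3). Normalize by dividing by the sum 71/30:
  π = (30/71, 21/71, 20/71).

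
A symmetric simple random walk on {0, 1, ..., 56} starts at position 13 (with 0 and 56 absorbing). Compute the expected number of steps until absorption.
E[τ | X_0 = 13] = 559

Let v_k = E[τ | X_0 = k]. Boundary: v_0 = v_56 = 0. Recurrence: v_k = 1 + (v_{k-1} + v_{k+1})/2 for 1 ≤ k ≤ 55. The particular solution to v_k − (v_{k-1} + v_{k+1})/2 = 1 is v_k = −k^2. Adding homogeneous solution A + B k and matching boundaries gives v_k = k (56 − k). Substituting k = 13: v_13 = 13 · 43 = 559.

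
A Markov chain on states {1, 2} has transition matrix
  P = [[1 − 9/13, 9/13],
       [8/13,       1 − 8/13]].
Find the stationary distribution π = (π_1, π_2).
π_1 = 8/17, π_2 = 9/17

Solve πP = π with π_1 + π_2 = 1. From πP = π: π_1 · (1 − 9/13) + π_2 · 8/13 = π_1 ⇒ π_2 · 8/13 = π_1 · 9/13 ⇒ π_2/π_1 = (9/13)/(8/13) = 9/8. Together with π_1 + π_2 = 1:
  π_1 = (8/13)/(9/13 + 8/13) = (8/13)/(17/13) = 8/17,
  π_2 = (9/13)/(9/13 + 8/13) = (9/13)/(17/13) = 9/17.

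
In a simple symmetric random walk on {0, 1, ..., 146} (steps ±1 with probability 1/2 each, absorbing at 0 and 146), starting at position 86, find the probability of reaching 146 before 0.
P(hit 146 before 0) = 86/146 = 43/73

Let u_k = P(hit 146 before 0 | start at k). Then u_0 = 0, u_146 = 1, and u_k = u_{k-1}/2 + u_{k+1}/2 for 1 ≤ k ≤ 145. This harmonic recurrence is solved by u_k = k/146, giving u_86 = 86/146 = 43/73.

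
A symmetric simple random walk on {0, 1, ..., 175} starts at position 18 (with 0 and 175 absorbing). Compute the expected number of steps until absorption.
E[τ | X_0 = 18] = 2826

Let v_k = E[τ | X_0 = k]. Boundary: v_0 = v_175 = 0. Recurrence: v_k = 1 + (v_{k-1} + v_{k+1})/2 for 1 ≤ k ≤ 174. The particular solution to v_k − (v_{k-1} + v_{k+1})/2 = 1 is v_k = −k^2. Adding homogeneous solution A + B k and matching boundaries gives v_k = k (175 − k). Substituting k = 18: v_18 = 18 · 157 = 2826.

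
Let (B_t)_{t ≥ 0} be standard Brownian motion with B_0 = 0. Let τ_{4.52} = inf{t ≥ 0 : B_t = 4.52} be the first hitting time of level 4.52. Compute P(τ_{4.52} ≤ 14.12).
P(τ_{4.52} ≤ 14.12) = 2(1 − Φ(4.52/√14.12)) = 2(1 − Φ(1.2029)) ≈ 0.2290

By the reflection principle for standard BM, P(τ_b ≤ t) = 2 · P(B_t ≥ b). Since B_t ~ N(0, t), P(B_t ≥ 4.52) = 1 − Φ(4.52/√t) = 1 − Φ(4.52/√14.12) = 1 − Φ(1.2029) ≈ 0.11451. Doubling: P(τ_{4.52} ≤ 14.12) ≈ 2 · 0.11451 = 0.22902 ≈ 0.2290.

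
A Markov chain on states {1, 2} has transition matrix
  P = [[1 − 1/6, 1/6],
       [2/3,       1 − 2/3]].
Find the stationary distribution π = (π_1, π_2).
π_1 = 4/5, π_2 = 1/5

Solve πP = π with π_1 + π_2 = 1. From πP = π: π_1 · (1 − 1/6) + π_2 · 2/3 = π_1 ⇒ π_2 · 2/3 = π_1 · 1/6 ⇒ π_2/π_1 = (1/6)/(2/3) = 1/4. Together with π_1 + π_2 = 1:
  π_1 = (2/3)/(1/6 + 2/3) = (2/3)/(5/6) = 4/5,
  π_2 = (1/6)/(1/6 + 2/3) = (1/6)/(5/6) = 1/5.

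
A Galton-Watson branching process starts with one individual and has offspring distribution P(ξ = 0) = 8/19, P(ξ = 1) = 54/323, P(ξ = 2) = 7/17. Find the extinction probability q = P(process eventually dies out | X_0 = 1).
q = 1

Mean offspring μ = 0·8/19 + 1·54/323 + 2·7/17 = 320/323 ≤ 1. For μ ≤ 1 with offspring not concentrated at 1, the Galton-Watson process goes extinct almost surely, so q = 1.
(Algebraic check: The pgf is f(s) = 8/19 + 54/323·s + 7/17·s². The extinction probability q is the smallest fixed point of f in [0, 1]. Setting s = f(s):
  7/17·s² + (54/323 − 1)·s + 8/19 = 0
  7/17·s² − (8/19 + 7/17)·s + 8/19 = 0
which factors as (s − 1)·(7/17·s − 8/19) = 0, giving roots s = 1 and s = (8/19)/(7/17) = 136/133. Since 136/133 ≥ 1, the smallest root in [0, 1] is s = 1.)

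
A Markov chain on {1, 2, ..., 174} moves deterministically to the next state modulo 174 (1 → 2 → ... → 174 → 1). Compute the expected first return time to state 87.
E[T_87 | X_0 = 87] = 174

The chain cycles deterministically, so starting at state 87 it returns in exactly 174 steps. Equivalently, the stationary distribution is uniform π_j = 1/174 for every state j, so by Kac's formula E[T_87] = 1/π_87 = 174.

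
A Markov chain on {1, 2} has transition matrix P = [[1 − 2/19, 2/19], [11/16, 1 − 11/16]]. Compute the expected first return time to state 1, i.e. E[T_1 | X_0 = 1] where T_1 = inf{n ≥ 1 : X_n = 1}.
E[T_1 | X_0 = 1] = 1/π_1 = 241/209

For an irreducible recurrent Markov chain with stationary distribution π, E[T_i | X_0 = i] = 1/π_i (Kac's formula). Here π_1 = (11/16)/(2/19 + 11/16) = (11/16)/(241/304) = 209/241, so E[T_1 | X_0 = 1] = 1/π_1 = (2/19 + 11/16)/(11/16) = (241/304)/(11/16) = 241/209.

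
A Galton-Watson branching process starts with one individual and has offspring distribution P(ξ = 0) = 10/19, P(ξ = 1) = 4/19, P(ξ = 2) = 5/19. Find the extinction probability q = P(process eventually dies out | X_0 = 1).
q = 1

Mean offspring μ = 0·10/19 + 1·4/19 + 2·5/19 = 14/19 ≤ 1. For μ ≤ 1 with offspring not concentrated at 1, the Galton-Watson process goes extinct almost surely, so q = 1.
(Algebraic check: The pgf is f(s) = 10/19 + 4/19·s + 5/19·s². The extinction probability q is the smallest fixed point of f in [0, 1]. Setting s = f(s):
  5/19·s² + (4/19 − 1)·s + 10/19 = 0
  5/19·s² − (10/19 + 5/19)·s + 10/19 = 0
which factors as (s − 1)·(5/19·s − 10/19) = 0, giving roots s = 1 and s = (10/19)/(5/19) = 2. Since 2 ≥ 1, the smallest root in [0, 1] is s = 1.)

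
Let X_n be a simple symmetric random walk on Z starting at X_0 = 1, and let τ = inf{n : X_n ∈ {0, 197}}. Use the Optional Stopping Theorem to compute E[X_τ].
E[X_τ] = 1

X_n is a martingale and τ is a bounded-mean stopping time (indeed τ is finite a.s. with bounded expectation since the walk is in a bounded region). By the OST, E[X_τ] = E[X_0] = 1. Equivalently: E[X_τ] = 197 · P(hit 197 first) + 0 · P(hit 0 first) = 197 · (1/197) = 1.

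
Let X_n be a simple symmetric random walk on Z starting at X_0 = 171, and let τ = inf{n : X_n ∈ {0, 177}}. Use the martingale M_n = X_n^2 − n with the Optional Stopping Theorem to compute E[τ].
E[τ] = 1026

M_n = X_n^2 − n is a martingale (since E[X_{n+1}^2 | F_n] = X_n^2 + 1). By OST (τ has finite mean in a bounded region), E[M_τ] = E[M_0] = X_0^2 − 0 = 171^2 = 29241. Also E[M_τ] = E[X_τ^2] − E[τ]. The walk exits at 0 or 177, with P(hit 177 first) = 171/177, so E[X_τ^2] = 177^2 · 171/177 + 0 = 30267. Thus E[τ] = E[X_τ^2] − E[M_τ] = 30267 − 29241 = 1026 = 171(177 − 171) = 1026.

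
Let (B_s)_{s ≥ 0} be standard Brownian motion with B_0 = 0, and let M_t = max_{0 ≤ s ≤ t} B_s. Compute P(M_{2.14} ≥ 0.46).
P(M_{2.14} ≥ 0.46) = 2·P(B_{2.14} ≥ 0.46) = 2(1 − Φ(0.46/√2.14)) ≈ 0.7532

By the reflection principle for Brownian motion, P(M_t ≥ a) = 2 · P(B_t ≥ a) for a ≥ 0. Since B_t ~ N(0, t), P(B_t ≥ 0.46) = 1 − Φ(0.46/√t) = 1 − Φ(0.46/√2.14) = 1 − Φ(0.3144). So
  P(M_{2.14} ≥ 0.46) = 2(1 − Φ(0.3144)) ≈ 0.7532.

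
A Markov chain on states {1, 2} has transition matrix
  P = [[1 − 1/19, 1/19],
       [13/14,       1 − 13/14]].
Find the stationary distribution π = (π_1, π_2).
π_1 = 247/261, π_2 = 14/261

Solve πP = π with π_1 + π_2 = 1. From πP = π: π_1 · (1 − 1/19) + π_2 · 13/14 = π_1 ⇒ π_2 · 13/14 = π_1 · 1/19 ⇒ π_2/π_1 = (1/19)/(13/14) = 14/247. Together with π_1 + π_2 = 1:
  π_1 = (13/14)/(1/19 + 13/14) = (13/14)/(261/266) = 247/261,
  π_2 = (1/19)/(1/19 + 13/14) = (1/19)/(261/266) = 14/261.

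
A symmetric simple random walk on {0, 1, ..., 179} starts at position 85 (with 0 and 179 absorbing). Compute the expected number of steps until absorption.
E[τ | X_0 = 85] = 7990

Let v_k = E[τ | X_0 = k]. Boundary: v_0 = v_179 = 0. Recurrence: v_k = 1 + (v_{k-1} + v_{k+1})/2 for 1 ≤ k ≤ 178. The particular solution to v_k − (v_{k-1} + v_{k+1})/2 = 1 is v_k = −k^2. Adding homogeneous solution A + B k and matching boundaries gives v_k = k (179 − k). Substituting k = 85: v_85 = 85 · 94 = 7990.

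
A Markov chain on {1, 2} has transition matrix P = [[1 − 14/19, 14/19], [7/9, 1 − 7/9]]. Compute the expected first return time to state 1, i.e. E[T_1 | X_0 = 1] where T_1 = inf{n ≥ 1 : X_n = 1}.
E[T_1 | X_0 = 1] = 1/π_1 = 37/19

For an irreducible recurrent Markov chain with stationary distribution π, E[T_i | X_0 = i] = 1/π_i (Kac's formula). Here π_1 = (7/9)/(14/19 + 7/9) = (7/9)/(259/171) = 19/37, so E[T_1 | X_0 = 1] = 1/π_1 = (14/19 + 7/9)/(7/9) = (259/171)/(7/9) = 37/19.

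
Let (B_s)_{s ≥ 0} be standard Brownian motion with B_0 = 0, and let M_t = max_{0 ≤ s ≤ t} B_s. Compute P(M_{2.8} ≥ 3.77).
P(M_{2.8} ≥ 3.77) = 2·P(B_{2.8} ≥ 3.77) = 2(1 − Φ(3.77/√2.8)) ≈ 0.0243

By the reflection principle for Brownian motion, P(M_t ≥ a) = 2 · P(B_t ≥ a) for a ≥ 0. Since B_t ~ N(0, t), P(B_t ≥ 3.77) = 1 − Φ(3.77/√t) = 1 − Φ(3.77/√2.8) = 1 − Φ(2.2530). So
  P(M_{2.8} ≥ 3.77) = 2(1 − Φ(2.2530)) ≈ 0.0243.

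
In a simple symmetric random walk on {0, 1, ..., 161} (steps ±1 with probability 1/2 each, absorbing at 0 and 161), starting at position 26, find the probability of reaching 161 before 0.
P(hit 161 before 0) = 26/161

Let u_k = P(hit 161 before 0 | start at k). Then u_0 = 0, u_161 = 1, and u_k = u_{k-1}/2 + u_{k+1}/2 for 1 ≤ k ≤ 160. This harmonic recurrence is solved by u_k = k/161, giving u_26 = 26/161.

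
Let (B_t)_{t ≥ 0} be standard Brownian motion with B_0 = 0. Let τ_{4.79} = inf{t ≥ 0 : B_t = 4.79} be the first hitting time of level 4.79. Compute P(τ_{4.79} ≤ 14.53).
P(τ_{4.79} ≤ 14.53) = 2(1 − Φ(4.79/√14.53)) = 2(1 − Φ(1.2566)) ≈ 0.2089

By the reflection principle for standard BM, P(τ_b ≤ t) = 2 · P(B_t ≥ b). Since B_t ~ N(0, t), P(B_t ≥ 4.79) = 1 − Φ(4.79/√t) = 1 − Φ(4.79/√14.53) = 1 − Φ(1.2566) ≈ 0.10445. Doubling: P(τ_{4.79} ≤ 14.53) ≈ 2 · 0.10445 = 0.20890 ≈ 0.2089.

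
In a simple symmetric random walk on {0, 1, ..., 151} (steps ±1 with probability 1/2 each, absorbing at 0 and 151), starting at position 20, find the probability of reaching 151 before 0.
P(hit 151 before 0) = 20/151

Let u_k = P(hit 151 before 0 | start at k). Then u_0 = 0, u_151 = 1, and u_k = u_{k-1}/2 + u_{k+1}/2 for 1 ≤ k ≤ 150. This harmonic recurrence is solved by u_k = k/151, giving u_20 = 20/151.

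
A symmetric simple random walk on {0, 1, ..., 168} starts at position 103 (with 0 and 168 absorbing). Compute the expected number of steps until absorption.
E[τ | X_0 = 103] = 6695

Let v_k = E[τ | X_0 = k]. Boundary: v_0 = v_168 = 0. Recurrence: v_k = 1 + (v_{k-1} + v_{k+1})/2 for 1 ≤ k ≤ 167. The particular solution to v_k − (v_{k-1} + v_{k+1})/2 = 1 is v_k = −k^2. Adding homogeneous solution A + B k and matching boundaries gives v_k = k (168 − k). Substituting k = 103: v_103 = 103 · 65 = 6695.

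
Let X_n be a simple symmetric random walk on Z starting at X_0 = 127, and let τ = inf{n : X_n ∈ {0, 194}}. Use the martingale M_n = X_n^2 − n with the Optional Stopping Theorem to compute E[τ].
E[τ] = 8509

M_n = X_n^2 − n is a martingale (since E[X_{n+1}^2 | F_n] = X_n^2 + 1). By OST (τ has finite mean in a bounded region), E[M_τ] = E[M_0] = X_0^2 − 0 = 127^2 = 16129. Also E[M_τ] = E[X_τ^2] − E[τ]. The walk exits at 0 or 194, with P(hit 194 first) = 127/194, so E[X_τ^2] = 194^2 · 127/194 + 0 = 24638. Thus E[τ] = E[X_τ^2] − E[M_τ] = 24638 − 16129 = 8509 = 127(194 − 127) = 8509.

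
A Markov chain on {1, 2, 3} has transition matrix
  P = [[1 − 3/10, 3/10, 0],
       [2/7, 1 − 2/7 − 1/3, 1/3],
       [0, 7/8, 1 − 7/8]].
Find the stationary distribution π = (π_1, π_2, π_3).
π = (20/49, 3/7, 8/49)

This is a birth-death chain on three states, which satisfies detailed balance: π_1 · P_{12} = π_2 · P_{21} and π_2 · P_{23} = π_3 · P_{32}.
From π_1 · 3/10 = π_2 · 2/7: π_2/π_1 = (3/10)/(2/7) = 21/20.
From π_2 · 1/3 = π_3 · 7/8: π_3/π_2 = (1/3)/(7/8) = 8/21.
Take π_1 proportional to 1; then unnormalized π = (1, 21/20, 2/5). Normalize by dividing by the sum 49/20:
  π = (20/49, 3/7, 8/49).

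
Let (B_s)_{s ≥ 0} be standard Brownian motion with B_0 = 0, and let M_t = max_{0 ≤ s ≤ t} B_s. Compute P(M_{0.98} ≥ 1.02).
P(M_{0.98} ≥ 1.02) = 2·P(B_{0.98} ≥ 1.02) = 2(1 − Φ(1.02/√0.98)) ≈ 0.3028

By the reflection principle for Brownian motion, P(M_t ≥ a) = 2 · P(B_t ≥ a) for a ≥ 0. Since B_t ~ N(0, t), P(B_t ≥ 1.02) = 1 − Φ(1.02/√t) = 1 − Φ(1.02/√0.98) = 1 − Φ(1.0304). So
  P(M_{0.98} ≥ 1.02) = 2(1 − Φ(1.0304)) ≈ 0.3028.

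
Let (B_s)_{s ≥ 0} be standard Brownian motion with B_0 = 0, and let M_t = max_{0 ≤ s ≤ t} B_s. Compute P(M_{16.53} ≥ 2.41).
P(M_{16.53} ≥ 2.41) = 2·P(B_{16.53} ≥ 2.41) = 2(1 − Φ(2.41/√16.53)) ≈ 0.5533

By the reflection principle for Brownian motion, P(M_t ≥ a) = 2 · P(B_t ≥ a) for a ≥ 0. Since B_t ~ N(0, t), P(B_t ≥ 2.41) = 1 − Φ(2.41/√t) = 1 − Φ(2.41/√16.53) = 1 − Φ(0.5928). So
  P(M_{16.53} ≥ 2.41) = 2(1 − Φ(0.5928)) ≈ 0.5533.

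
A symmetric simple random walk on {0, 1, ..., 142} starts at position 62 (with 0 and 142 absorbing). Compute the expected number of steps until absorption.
E[τ | X_0 = 62] = 4960

Let v_k = E[τ | X_0 = k]. Boundary: v_0 = v_142 = 0. Recurrence: v_k = 1 + (v_{k-1} + v_{k+1})/2 for 1 ≤ k ≤ 141. The particular solution to v_k − (v_{k-1} + v_{k+1})/2 = 1 is v_k = −k^2. Adding homogeneous solution A + B k and matching boundaries gives v_k = k (142 − k). Substituting k = 62: v_62 = 62 · 80 = 4960.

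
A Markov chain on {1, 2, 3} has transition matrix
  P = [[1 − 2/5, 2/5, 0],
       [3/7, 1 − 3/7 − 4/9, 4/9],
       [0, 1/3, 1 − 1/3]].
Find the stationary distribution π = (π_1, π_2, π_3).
π = (45/143, 42/143, 56/143)

This is a birth-death chain on three states, which satisfies detailed balance: π_1 · P_{12} = π_2 · P_{21} and π_2 · P_{23} = π_3 · P_{32}.
From π_1 · 2/5 = π_2 · 3/7: π_2/π_1 = (2/5)/(3/7) = 14/15.
From π_2 · 4/9 = π_3 · 1/3: π_3/π_2 = (4/9)/(1/3) = 4/3.
Take π_1 proportional to 1; then unnormalized π = (1, 14/15, 56/45). Normalize by dividing by the sum 143/45:
  π = (45/143, 42/143, 56/143).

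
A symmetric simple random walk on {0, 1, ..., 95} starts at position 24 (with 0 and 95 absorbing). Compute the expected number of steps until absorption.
E[τ | X_0 = 24] = 1704

Let v_k = E[τ | X_0 = k]. Boundary: v_0 = v_95 = 0. Recurrence: v_k = 1 + (v_{k-1} + v_{k+1})/2 for 1 ≤ k ≤ 94. The particular solution to v_k − (v_{k-1} + v_{k+1})/2 = 1 is v_k = −k^2. Adding homogeneous solution A + B k and matching boundaries gives v_k = k (95 − k). Substituting k = 24: v_24 = 24 · 71 = 1704.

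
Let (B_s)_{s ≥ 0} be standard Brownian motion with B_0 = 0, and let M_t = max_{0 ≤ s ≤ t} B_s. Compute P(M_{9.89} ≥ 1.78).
P(M_{9.89} ≥ 1.78) = 2·P(B_{9.89} ≥ 1.78) = 2(1 − Φ(1.78/√9.89)) ≈ 0.5714

By the reflection principle for Brownian motion, P(M_t ≥ a) = 2 · P(B_t ≥ a) for a ≥ 0. Since B_t ~ N(0, t), P(B_t ≥ 1.78) = 1 − Φ(1.78/√t) = 1 − Φ(1.78/√9.89) = 1 − Φ(0.5660). So
  P(M_{9.89} ≥ 1.78) = 2(1 − Φ(0.5660)) ≈ 0.5714.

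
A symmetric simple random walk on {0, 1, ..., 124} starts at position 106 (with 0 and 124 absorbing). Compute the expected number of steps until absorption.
E[τ | X_0 = 106] = 1908

Let v_k = E[τ | X_0 = k]. Boundary: v_0 = v_124 = 0. Recurrence: v_k = 1 + (v_{k-1} + v_{k+1})/2 for 1 ≤ k ≤ 123. The particular solution to v_k − (v_{k-1} + v_{k+1})/2 = 1 is v_k = −k^2. Adding homogeneous solution A + B k and matching boundaries gives v_k = k (124 − k). Substituting k = 106: v_106 = 106 · 18 = 1908.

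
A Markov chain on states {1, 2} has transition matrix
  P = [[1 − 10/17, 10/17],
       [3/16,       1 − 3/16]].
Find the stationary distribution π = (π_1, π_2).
π_1 = 51/211, π_2 = 160/211

Solve πP = π with π_1 + π_2 = 1. From πP = π: π_1 · (1 − 10/17) + π_2 · 3/16 = π_1 ⇒ π_2 · 3/16 = π_1 · 10/17 ⇒ π_2/π_1 = (10/17)/(3/16) = 160/51. Together with π_1 + π_2 = 1:
  π_1 = (3/16)/(10/17 + 3/16) = (3/16)/(211/272) = 51/211,
  π_2 = (10/17)/(10/17 + 3/16) = (10/17)/(211/272) = 160/211.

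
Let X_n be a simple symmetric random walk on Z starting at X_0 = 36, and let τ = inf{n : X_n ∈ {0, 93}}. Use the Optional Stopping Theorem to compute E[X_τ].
E[X_τ] = 36

X_n is a martingale and τ is a bounded-mean stopping time (indeed τ is finite a.s. with bounded expectation since the walk is in a bounded region). By the OST, E[X_τ] = E[X_0] = 36. Equivalently: E[X_τ] = 93 · P(hit 93 first) + 0 · P(hit 0 first) = 93 · (36/93) = 36.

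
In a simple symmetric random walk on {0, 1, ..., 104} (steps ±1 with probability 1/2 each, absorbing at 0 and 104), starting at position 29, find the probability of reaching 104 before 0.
P(hit 104 before 0) = 29/104

Let u_k = P(hit 104 before 0 | start at k). Then u_0 = 0, u_104 = 1, and u_k = u_{k-1}/2 + u_{k+1}/2 for 1 ≤ k ≤ 103. This harmonic recurrence is solved by u_k = k/104, giving u_29 = 29/104.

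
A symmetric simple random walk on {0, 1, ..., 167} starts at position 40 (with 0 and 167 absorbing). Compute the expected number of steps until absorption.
E[τ | X_0 = 40] = 5080

Let v_k = E[τ | X_0 = k]. Boundary: v_0 = v_167 = 0. Recurrence: v_k = 1 + (v_{k-1} + v_{k+1})/2 for 1 ≤ k ≤ 166. The particular solution to v_k − (v_{k-1} + v_{k+1})/2 = 1 is v_k = −k^2. Adding homogeneous solution A + B k and matching boundaries gives v_k = k (167 − k). Substituting k = 40: v_40 = 40 · 127 = 5080.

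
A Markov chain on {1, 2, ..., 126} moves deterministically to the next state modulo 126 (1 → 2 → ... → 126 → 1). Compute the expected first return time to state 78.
E[T_78 | X_0 = 78] = 126

The chain cycles deterministically, so starting at state 78 it returns in exactly 126 steps. Equivalently, the stationary distribution is uniform π_j = 1/126 for every state j, so by Kac's formula E[T_78] = 1/π_78 = 126.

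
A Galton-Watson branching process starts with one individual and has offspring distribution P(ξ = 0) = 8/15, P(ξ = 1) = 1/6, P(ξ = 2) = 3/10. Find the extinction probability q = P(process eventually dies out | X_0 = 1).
q = 1

Mean offspring μ = 0·8/15 + 1·1/6 + 2·3/10 = 23/30 ≤ 1. For μ ≤ 1 with offspring not concentrated at 1, the Galton-Watson process goes extinct almost surely, so q = 1.
(Algebraic check: The pgf is f(s) = 8/15 + 1/6·s + 3/10·s². The extinction probability q is the smallest fixed point of f in [0, 1]. Setting s = f(s):
  3/10·s² + (1/6 − 1)·s + 8/15 = 0
  3/10·s² − (8/15 + 3/10)·s + 8/15 = 0
which factors as (s − 1)·(3/10·s − 8/15) = 0, giving roots s = 1 and s = (8/15)/(3/10) = 16/9. Since 16/9 ≥ 1, the smallest root in [0, 1] is s = 1.)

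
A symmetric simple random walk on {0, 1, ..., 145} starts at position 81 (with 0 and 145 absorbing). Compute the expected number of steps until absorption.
E[τ | X_0 = 81] = 5184

Let v_k = E[τ | X_0 = k]. Boundary: v_0 = v_145 = 0. Recurrence: v_k = 1 + (v_{k-1} + v_{k+1})/2 for 1 ≤ k ≤ 144. The particular solution to v_k − (v_{k-1} + v_{k+1})/2 = 1 is v_k = −k^2. Adding homogeneous solution A + B k and matching boundaries gives v_k = k (145 − k). Substituting k = 81: v_81 = 81 · 64 = 5184.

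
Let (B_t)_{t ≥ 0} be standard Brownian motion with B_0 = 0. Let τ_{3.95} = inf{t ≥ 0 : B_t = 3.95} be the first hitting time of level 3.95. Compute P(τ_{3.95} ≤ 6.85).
P(τ_{3.95} ≤ 6.85) = 2(1 − Φ(3.95/√6.85)) = 2(1 − Φ(1.5092)) ≈ 0.1312

By the reflection principle for standard BM, P(τ_b ≤ t) = 2 · P(B_t ≥ b). Since B_t ~ N(0, t), P(B_t ≥ 3.95) = 1 − Φ(3.95/√t) = 1 − Φ(3.95/√6.85) = 1 − Φ(1.5092) ≈ 0.06562. Doubling: P(τ_{3.95} ≤ 6.85) ≈ 2 · 0.06562 = 0.13124 ≈ 0.1312.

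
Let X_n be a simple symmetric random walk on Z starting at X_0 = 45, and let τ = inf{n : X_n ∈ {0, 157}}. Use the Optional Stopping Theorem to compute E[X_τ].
E[X_τ] = 45

X_n is a martingale and τ is a bounded-mean stopping time (indeed τ is finite a.s. with bounded expectation since the walk is in a bounded region). By the OST, E[X_τ] = E[X_0] = 45. Equivalently: E[X_τ] = 157 · P(hit 157 first) + 0 · P(hit 0 first) = 157 · (45/157) = 45.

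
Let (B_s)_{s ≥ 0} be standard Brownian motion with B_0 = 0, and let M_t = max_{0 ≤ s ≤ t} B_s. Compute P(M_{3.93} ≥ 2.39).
P(M_{3.93} ≥ 2.39) = 2·P(B_{3.93} ≥ 2.39) = 2(1 − Φ(2.39/√3.93)) ≈ 0.2280

By the reflection principle for Brownian motion, P(M_t ≥ a) = 2 · P(B_t ≥ a) for a ≥ 0. Since B_t ~ N(0, t), P(B_t ≥ 2.39) = 1 − Φ(2.39/√t) = 1 − Φ(2.39/√3.93) = 1 − Φ(1.2056). So
  P(M_{3.93} ≥ 2.39) = 2(1 − Φ(1.2056)) ≈ 0.2280.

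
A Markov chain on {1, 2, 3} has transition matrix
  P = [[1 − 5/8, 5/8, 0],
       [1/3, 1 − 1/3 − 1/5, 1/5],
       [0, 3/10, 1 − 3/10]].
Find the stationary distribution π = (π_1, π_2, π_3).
π = (8/33, 5/11, 10/33)

This is a birth-death chain on three states, which satisfies detailed balance: π_1 · P_{12} = π_2 · P_{21} and π_2 · P_{23} = π_3 · P_{32}.
From π_1 · 5/8 = π_2 · 1/3: π_2/π_1 = (5/8)/(1/3) = 15/8.
From π_2 · 1/5 = π_3 · 3/10: π_3/π_2 = (1/5)/(3/10) = 2/3.
Take π_1 proportional to 1; then unnormalized π = (1, 15/8, 5/4). Normalize by dividing by the sum 33/8:
  π = (8/33, 5/11, 10/33).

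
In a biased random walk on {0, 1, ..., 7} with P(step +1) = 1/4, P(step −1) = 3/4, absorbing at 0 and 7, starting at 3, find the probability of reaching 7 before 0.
P(hit 7 before 0) = (1 − (3)^3) / (1 − (3)^7) = 13/1093

Let u_k denote P(reach 7 before 0 | start at k). Boundary: u_0 = 0, u_7 = 1. Recurrence: u_k = 1/4·u_{k+1} + 3/4·u_{k-1} for 1 ≤ k ≤ 6. Try u_k = A + B·r^k with r = q/p = (3/4)/(1/4) = 3. Substitution satisfies the recurrence; boundary conditions give:
  u_k = (1 − r^k) / (1 − r^N) = (1 − (3)^3) / (1 − (3)^7) = 13/1093.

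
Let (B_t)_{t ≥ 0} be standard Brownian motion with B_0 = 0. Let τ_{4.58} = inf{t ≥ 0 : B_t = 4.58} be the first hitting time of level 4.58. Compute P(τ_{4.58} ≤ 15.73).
P(τ_{4.58} ≤ 15.73) = 2(1 − Φ(4.58/√15.73)) = 2(1 − Φ(1.1548)) ≈ 0.2482

By the reflection principle for standard BM, P(τ_b ≤ t) = 2 · P(B_t ≥ b). Since B_t ~ N(0, t), P(B_t ≥ 4.58) = 1 − Φ(4.58/√t) = 1 − Φ(4.58/√15.73) = 1 − Φ(1.1548) ≈ 0.12409. Doubling: P(τ_{4.58} ≤ 15.73) ≈ 2 · 0.12409 = 0.24818 ≈ 0.2482.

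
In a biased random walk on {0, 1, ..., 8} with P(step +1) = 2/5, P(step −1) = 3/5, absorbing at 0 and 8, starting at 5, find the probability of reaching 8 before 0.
P(hit 8 before 0) = (1 − (3/2)^5) / (1 − (3/2)^8) = 1688/6305

Let u_k denote P(reach 8 before 0 | start at k). Boundary: u_0 = 0, u_8 = 1. Recurrence: u_k = 2/5·u_{k+1} + 3/5·u_{k-1} for 1 ≤ k ≤ 7. Try u_k = A + B·r^k with r = q/p = (3/5)/(2/5) = 3/2. Substitution satisfies the recurrence; boundary conditions give:
  u_k = (1 − r^k) / (1 − r^N) = (1 − (3/2)^5) / (1 − (3/2)^8) = 1688/6305.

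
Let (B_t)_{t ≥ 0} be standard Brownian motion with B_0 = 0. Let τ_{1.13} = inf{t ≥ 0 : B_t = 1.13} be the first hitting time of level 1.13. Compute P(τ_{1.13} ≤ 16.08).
P(τ_{1.13} ≤ 16.08) = 2(1 − Φ(1.13/√16.08)) = 2(1 − Φ(0.2818)) ≈ 0.7781

By the reflection principle for standard BM, P(τ_b ≤ t) = 2 · P(B_t ≥ b). Since B_t ~ N(0, t), P(B_t ≥ 1.13) = 1 − Φ(1.13/√t) = 1 − Φ(1.13/√16.08) = 1 − Φ(0.2818) ≈ 0.38905. Doubling: P(τ_{1.13} ≤ 16.08) ≈ 2 · 0.38905 = 0.77810 ≈ 0.7781.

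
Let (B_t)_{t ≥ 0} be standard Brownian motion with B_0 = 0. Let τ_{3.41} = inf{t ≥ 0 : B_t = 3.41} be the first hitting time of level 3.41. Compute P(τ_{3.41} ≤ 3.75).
P(τ_{3.41} ≤ 3.75) = 2(1 − Φ(3.41/√3.75)) = 2(1 − Φ(1.7609)) ≈ 0.0783

By the reflection principle for standard BM, P(τ_b ≤ t) = 2 · P(B_t ≥ b). Since B_t ~ N(0, t), P(B_t ≥ 3.41) = 1 − Φ(3.41/√t) = 1 − Φ(3.41/√3.75) = 1 − Φ(1.7609) ≈ 0.03913. Doubling: P(τ_{3.41} ≤ 3.75) ≈ 2 · 0.03913 = 0.07826 ≈ 0.0783.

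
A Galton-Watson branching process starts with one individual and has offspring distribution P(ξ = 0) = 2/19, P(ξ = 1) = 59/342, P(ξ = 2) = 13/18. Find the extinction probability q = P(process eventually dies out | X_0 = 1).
q = 36/247

The pgf is f(s) = 2/19 + 59/342·s + 13/18·s². The extinction probability q is the smallest fixed point of f in [0, 1]. Setting s = f(s):
  13/18·s² + (59/342 − 1)·s + 2/19 = 0
  13/18·s² − (2/19 + 13/18)·s + 2/19 = 0
which factors as (s − 1)·(13/18·s − 2/19) = 0, giving roots s = 1 and s = (2/19)/(13/18) = 36/247.
Mean offspring μ = 59/342 + 2·13/18 = 553/342 > 1 (supercritical), so q < 1. The extinction probability is the smaller root: q = (2/19)/(13/18) = 36/247.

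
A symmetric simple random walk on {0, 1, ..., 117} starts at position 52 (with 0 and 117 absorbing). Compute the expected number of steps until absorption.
E[τ | X_0 = 52] = 3380

Let v_k = E[τ | X_0 = k]. Boundary: v_0 = v_117 = 0. Recurrence: v_k = 1 + (v_{k-1} + v_{k+1})/2 for 1 ≤ k ≤ 116. The particular solution to v_k − (v_{k-1} + v_{k+1})/2 = 1 is v_k = −k^2. Adding homogeneous solution A + B k and matching boundaries gives v_k = k (117 − k). Substituting k = 52: v_52 = 52 · 65 = 3380.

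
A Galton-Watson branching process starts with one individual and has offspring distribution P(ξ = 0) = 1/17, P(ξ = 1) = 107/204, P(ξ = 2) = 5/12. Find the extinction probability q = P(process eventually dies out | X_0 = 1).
q = 12/85

The pgf is f(s) = 1/17 + 107/204·s + 5/12·s². The extinction probability q is the smallest fixed point of f in [0, 1]. Setting s = f(s):
  5/12·s² + (107/204 − 1)·s + 1/17 = 0
  5/12·s² − (1/17 + 5/12)·s + 1/17 = 0
which factors as (s − 1)·(5/12·s − 1/17) = 0, giving roots s = 1 and s = (1/17)/(5/12) = 12/85.
Mean offspring μ = 107/204 + 2·5/12 = 277/204 > 1 (supercritical), so q < 1. The extinction probability is the smaller root: q = (1/17)/(5/12) = 12/85.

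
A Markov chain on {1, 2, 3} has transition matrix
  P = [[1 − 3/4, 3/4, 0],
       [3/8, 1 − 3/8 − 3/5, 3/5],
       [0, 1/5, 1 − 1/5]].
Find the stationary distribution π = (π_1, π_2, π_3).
π = (1/9, 2/9, 2/3)

This is a birth-death chain on three states, which satisfies detailed balance: π_1 · P_{12} = π_2 · P_{21} and π_2 · P_{23} = π_3 · P_{32}.
From π_1 · 3/4 = π_2 · 3/8: π_2/π_1 = (3/4)/(3/8) = 2.
From π_2 · 3/5 = π_3 · 1/5: π_3/π_2 = (3/5)/(1/5) = 3.
Take π_1 proportional to 1; then unnormalized π = (1, 2, 6). Normalize by dividing by the sum 9:
  π = (1/9, 2/9, 2/3).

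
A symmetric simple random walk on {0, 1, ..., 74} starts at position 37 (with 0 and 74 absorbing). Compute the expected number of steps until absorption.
E[τ | X_0 = 37] = 1369

Let v_k = E[τ | X_0 = k]. Boundary: v_0 = v_74 = 0. Recurrence: v_k = 1 + (v_{k-1} + v_{k+1})/2 for 1 ≤ k ≤ 73. The particular solution to v_k − (v_{k-1} + v_{k+1})/2 = 1 is v_k = −k^2. Adding homogeneous solution A + B k and matching boundaries gives v_k = k (74 − k). Substituting k = 37: v_37 = 37 · 37 = 1369.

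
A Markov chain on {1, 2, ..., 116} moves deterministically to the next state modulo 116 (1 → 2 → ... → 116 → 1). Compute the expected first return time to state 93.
E[T_93 | X_0 = 93] = 116

The chain cycles deterministically, so starting at state 93 it returns in exactly 116 steps. Equivalently, the stationary distribution is uniform π_j = 1/116 for every state j, so by Kac's formula E[T_93] = 1/π_93 = 116.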